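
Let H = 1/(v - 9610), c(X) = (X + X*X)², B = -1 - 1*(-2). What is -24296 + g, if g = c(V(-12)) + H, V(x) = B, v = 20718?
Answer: -269835535/11108 ≈ -24292.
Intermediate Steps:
B = 1 (B = -1 + 2 = 1)
V(x) = 1
c(X) = (X + X²)²
H = 1/11108 (H = 1/(20718 - 9610) = 1/11108 ≈ 9.0025e-5)
g = 44433/11108 (g = 1²*(1 + 1)² + 1/11108 = 1*2² + 1/11108 = 1*4 + 1/11108 = 4 + 1/11108 = 44433/11108 ≈ 4.0001)
-24296 + g = -24296 + 44433/11108 = -269835535/11108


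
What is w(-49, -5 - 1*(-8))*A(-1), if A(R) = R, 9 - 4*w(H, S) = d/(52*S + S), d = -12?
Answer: -481/212 ≈ -2.2689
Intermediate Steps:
w(H, S) = 9/4 + 3/(53*S) (w(H, S) = 9/4 - (-3)/(52*S + S) = 9/4 - (-3)/(53*S) = 9/4 + 3/(53*S))
w(-49, -5 - 1*(-8))*A(-1) = (3*(4 + 159*(-5 - 1*(-8)))/(212*(-5 - 1*(-8))))*(-1) = (3*(4 + 159*(-5 + 8))/(212*(-5 + 8)))*(-1) = ((3/212)*(4 + 159*3)/3)*(-1) = ((3/212)*(1/3)*(4 + 477))*(-1) = ((3/212)*(1/3)*481)*(-1) = (481/212)*(-1) = -481/212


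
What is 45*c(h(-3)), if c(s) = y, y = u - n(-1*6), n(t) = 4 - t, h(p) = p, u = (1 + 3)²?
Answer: 270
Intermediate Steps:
u = 16 (u = 4² = 16)
y = 6 (y = 16 - (4 - (-1)*6) = 16 - (4 - 1*(-6)) = 16 - (4 + 6) = 16 - 1*10 = 16 - 10 = 6)
c(s) = 6
45*c(h(-3)) = 45*6 = 270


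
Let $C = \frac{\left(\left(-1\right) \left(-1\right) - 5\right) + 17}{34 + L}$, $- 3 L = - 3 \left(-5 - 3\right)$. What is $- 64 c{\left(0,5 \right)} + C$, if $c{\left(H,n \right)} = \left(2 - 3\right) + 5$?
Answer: $- \frac{511}{2} \approx -255.5$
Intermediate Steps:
$L = -8$ ($L = - \frac{\left(-3\right) \left(-5 - 3\right)}{3} = - \frac{\left(-3\right) \left(-8\right)}{3} = \left(- \frac{1}{3}\right) 24 = -8$)
$c{\left(H,n \right)} = 4$ ($c{\left(H,n \right)} = \left(2 - 3\right) + 5 = -1 + 5 = 4$)
$C = \frac{1}{2}$ ($C = \frac{\left(\left(-1\right) \left(-1\right) - 5\right) + 17}{34 - 8} = \frac{\left(1 - 5\right) + 17}{26} = \left(-4 + 17\right) \frac{1}{26} = 13 \cdot \frac{1}{26} = \frac{1}{2} \approx 0.5$)
$- 64 c{\left(0,5 \right)} + C = \left(-64\right) 4 + \frac{1}{2} = -256 + \frac{1}{2} = - \frac{511}{2}$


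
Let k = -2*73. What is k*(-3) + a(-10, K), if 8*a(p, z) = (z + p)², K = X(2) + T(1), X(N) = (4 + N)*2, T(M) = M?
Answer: 3513/8 ≈ 439.13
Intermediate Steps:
X(N) = 8 + 2*N
K = 13 (K = (8 + 2*2) + 1 = (8 + 4) + 1 = 12 + 1 = 13)
a(p, z) = (p + z)²/8 (a(p, z) = (z + p)²/8 = (p + z)²/8)
k = -146
k*(-3) + a(-10, K) = -146*(-3) + (-10 + 13)²/8 = 438 + (⅛)*3² = 438 + (⅛)*9 = 438 + 9/8 = 3513/8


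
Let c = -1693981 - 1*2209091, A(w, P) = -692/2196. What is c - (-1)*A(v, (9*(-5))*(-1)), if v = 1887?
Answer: -2142786701/549 ≈ -3.9031e+6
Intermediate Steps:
A(w, P) = -173/549 (A(w, P) = -692*1/2196 = -173/549)
c = -3903072 (c = -1693981 - 2209091 = -3903072)
c - (-1)*A(v, (9*(-5))*(-1)) = -3903072 - (-1)*(-173)/549 = -3903072 - 1*173/549 = -3903072 - 173/549 = -2142786701/549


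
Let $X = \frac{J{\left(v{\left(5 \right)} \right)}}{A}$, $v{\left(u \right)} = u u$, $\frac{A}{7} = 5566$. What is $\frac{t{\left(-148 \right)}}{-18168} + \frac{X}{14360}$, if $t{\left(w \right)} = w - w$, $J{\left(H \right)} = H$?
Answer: $\frac{5}{111898864} \approx 4.4683 \cdot 10^{-8}$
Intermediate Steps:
$A = 38962$ ($A = 7 \cdot 5566 = 38962$)
$v{\left(u \right)} = u^{2}$
$t{\left(w \right)} = 0$
$X = \frac{25}{38962}$ ($X = \frac{5^{2}}{38962} = 25 \cdot \frac{1}{38962} = \frac{25}{38962} \approx 0.00064165$)
$\frac{t{\left(-148 \right)}}{-18168} + \frac{X}{14360} = \frac{0}{-18168} + \frac{25}{38962 \cdot 14360} = 0 \left(- \frac{1}{18168}\right) + \frac{25}{38962} \cdot \frac{1}{14360} = 0 + \frac{5}{111898864} = \frac{5}{111898864}$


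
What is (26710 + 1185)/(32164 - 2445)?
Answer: 27895/29719 ≈ 0.93863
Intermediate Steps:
(26710 + 1185)/(32164 - 2445) = 27895/29719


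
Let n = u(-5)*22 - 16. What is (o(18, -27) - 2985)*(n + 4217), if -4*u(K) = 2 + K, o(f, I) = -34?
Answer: -25465265/2 ≈ -1.2733e+7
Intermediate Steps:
u(K) = -1/2 - K/4 (u(K) = -(2 + K)/4 = -1/2 - K/4)
n = 1/2 (n = (-1/2 - 1/4*(-5))*22 - 16 = (-1/2 + 5/4)*22 - 16 = (3/4)*22 - 16 = 33/2 - 16 = 1/2 ≈ 0.50000)
(o(18, -27) - 2985)*(n + 4217) = (-34 - 2985)*(1/2 + 4217) = -3019*8435/2 = -25465265/2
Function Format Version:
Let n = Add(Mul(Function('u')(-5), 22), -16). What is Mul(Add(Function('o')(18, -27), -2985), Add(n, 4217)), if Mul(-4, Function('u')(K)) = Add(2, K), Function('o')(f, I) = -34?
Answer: Rational(-25465265, 2) ≈ -1.2733e+7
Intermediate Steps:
Function('u')(K) = Add(Rational(-1, 2), Mul(Rational(-1, 4), K)) (Function('u')(K) = Mul(Rational(-1, 4), Add(2, K)) = Add(Rational(-1, 2), Mul(Rational(-1, 4), K)))
n = Rational(1, 2) (n = Add(Mul(Add(Rational(-1, 2), Mul(Rational(-1, 4), -5)), 22), -16) = Add(Mul(Add(Rational(-1, 2), Rational(5, 4)), 22), -16) = Add(Mul(Rational(3, 4), 22), -16) = Add(Rational(33, 2), -16) = Rational(1, 2) ≈ 0.50000)
Mul(Add(Function('o')(18, -27), -2985), Add(n, 4217)) = Mul(Add(-34, -2985), Add(Rational(1, 2), 4217)) = Mul(-3019, Rational(8435, 2)) = Rational(-25465265, 2)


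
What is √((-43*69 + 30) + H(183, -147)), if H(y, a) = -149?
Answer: I*√3086 ≈ 55.552*I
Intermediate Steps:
√((-43*69 + 30) + H(183, -147)) = √((-43*69 + 30) - 149) = √((-2967 + 30) - 149) = √(-2937 - 149) = √(-3086) = I*√3086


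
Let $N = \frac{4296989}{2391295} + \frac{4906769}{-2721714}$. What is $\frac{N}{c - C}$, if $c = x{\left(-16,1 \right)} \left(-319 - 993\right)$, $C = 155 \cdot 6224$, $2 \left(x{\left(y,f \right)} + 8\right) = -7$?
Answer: $\frac{38357056709}{6180604926691196160} \approx 6.206 \cdot 10^{-9}$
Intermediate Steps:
$x{\left(y,f \right)} = - \frac{23}{2}$ ($x{\left(y,f \right)} = -8 + \frac{1}{2} \left(-7\right) = -8 - \frac{7}{2} = - \frac{23}{2}$)
$C = 964720$
$c = 15088$ ($c = - \frac{23 \left(-319 - 993\right)}{2} = \left(- \frac{23}{2}\right) \left(-1312\right) = 15088$)
$N = - \frac{38357056709}{6508421079630}$ ($N = 4296989 \cdot \frac{1}{2391295} + 4906769 \left(- \frac{1}{2721714}\right) = \frac{4296989}{2391295} - \frac{4906769}{2721714} = - \frac{38357056709}{6508421079630} \approx -0.0058935$)
$\frac{N}{c - C} = - \frac{38357056709}{6508421079630 \left(15088 - 964720\right)} = - \frac{38357056709}{6508421079630 \left(-949632\right)} = \left(- \frac{38357056709}{6508421079630}\right) \left(- \frac{1}{949632}\right) = \frac{38357056709}{6180604926691196160}$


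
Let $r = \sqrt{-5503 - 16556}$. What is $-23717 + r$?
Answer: $-23717 + 3 i \sqrt{2451} \approx -23717.0 + 148.52 i$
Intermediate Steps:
$r = 3 i \sqrt{2451}$ ($r = \sqrt{-22059} = 3 i \sqrt{2451} \approx 148.52 i$)
$-23717 + r = -23717 + 3 i \sqrt{2451}$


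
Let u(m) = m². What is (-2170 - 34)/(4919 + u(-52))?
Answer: -2204/7623 ≈ -0.28912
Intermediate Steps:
(-2170 - 34)/(4919 + u(-52)) = (-2170 - 34)/(4919 + (-52)²) = -2204/(4919 + 2704) = -2204/7623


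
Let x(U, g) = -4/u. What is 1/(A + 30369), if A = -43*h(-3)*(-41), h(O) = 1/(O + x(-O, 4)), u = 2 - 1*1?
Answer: 7/210820 ≈ 3.3204e-5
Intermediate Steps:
u = 1 (u = 2 - 1 = 1)
x(U, g) = -4 (x(U, g) = -4/1 = -4*1 = -4)
h(O) = 1/(-4 + O) (h(O) = 1/(O - 4) = 1/(-4 + O))
A = -1763/7 (A = -43/(-4 - 3)*(-41) = -43/(-7)*(-41) = -43*(-⅐)*(-41) = (43/7)*(-41) = -1763/7 ≈ -251.86)
1/(A + 30369) = 1/(-1763/7 + 30369) = 1/(210820/7) = 7/210820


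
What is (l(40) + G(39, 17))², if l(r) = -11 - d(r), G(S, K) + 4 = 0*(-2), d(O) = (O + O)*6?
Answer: 245025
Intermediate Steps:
d(O) = 12*O (d(O) = (2*O)*6 = 12*O)
G(S, K) = -4 (G(S, K) = -4 + 0*(-2) = -4 + 0 = -4)
l(r) = -11 - 12*r
(l(40) + G(39, 17))² = ((-11 - 12*40) - 4)² = ((-11 - 480) - 4)² = (-491 - 4)² = (-495)² = 245025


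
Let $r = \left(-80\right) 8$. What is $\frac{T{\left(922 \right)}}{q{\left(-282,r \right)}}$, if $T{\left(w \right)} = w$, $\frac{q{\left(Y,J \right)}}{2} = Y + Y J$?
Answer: $\frac{461}{180198} \approx 0.0025583$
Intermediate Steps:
$r = -640$
$q{\left(Y,J \right)} = 2 Y + 2 J Y$ ($q{\left(Y,J \right)} = 2 \left(Y + Y J\right) = 2 \left(Y + J Y\right) = 2 Y + 2 J Y$)
$\frac{T{\left(922 \right)}}{q{\left(-282,r \right)}} = \frac{922}{2 \left(-282\right) \left(1 - 640\right)} = \frac{922}{2 \left(-282\right) \left(-639\right)} = \frac{922}{360396} = 922 \cdot \frac{1}{360396} = \frac{461}{180198}$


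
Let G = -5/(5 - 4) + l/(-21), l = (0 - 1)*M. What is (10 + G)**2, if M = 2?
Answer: 11449/441 ≈ 25.961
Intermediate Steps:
l = -2 (l = (0 - 1)*2 = -1*2 = -2)
G = -103/21 (G = -5/(5 - 4) - 2/(-21) = -5/1 - 2*(-1/21) = -5*1 + 2/21 = -5 + 2/21 = -103/21 ≈ -4.9048)
(10 + G)**2 = (10 - 103/21)**2 = (107/21)**2 = 11449/441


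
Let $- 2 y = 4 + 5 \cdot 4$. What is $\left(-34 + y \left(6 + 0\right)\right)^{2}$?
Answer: $11236$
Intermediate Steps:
$y = -12$ ($y = - \frac{4 + 5 \cdot 4}{2} = - \frac{4 + 20}{2} = \left(- \frac{1}{2}\right) 24 = -12$)
$\left(-34 + y \left(6 + 0\right)\right)^{2} = \left(-34 - 12 \left(6 + 0\right)\right)^{2} = \left(-34 - 72\right)^{2} = \left(-106\right)^{2} = 11236$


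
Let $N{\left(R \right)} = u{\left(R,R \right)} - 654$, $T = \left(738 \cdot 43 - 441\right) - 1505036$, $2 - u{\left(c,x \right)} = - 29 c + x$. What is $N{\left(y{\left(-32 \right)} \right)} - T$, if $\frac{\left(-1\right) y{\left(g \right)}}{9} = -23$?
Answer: $1478887$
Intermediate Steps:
$y{\left(g \right)} = 207$ ($y{\left(g \right)} = \left(-9\right) \left(-23\right) = 207$)
$u{\left(c,x \right)} = 2 - x + 29 c$ ($u{\left(c,x \right)} = 2 - \left(- 29 c + x\right) = 2 - \left(x - 29 c\right) = 2 + \left(- x + 29 c\right) = 2 - x + 29 c$)
$T = -1473743$ ($T = \left(31734 - 441\right) - 1505036 = 31293 - 1505036 = -1473743$)
$N{\left(R \right)} = -652 + 28 R$ ($N{\left(R \right)} = \left(2 - R + 29 R\right) - 654 = \left(2 + 28 R\right) - 654 = -652 + 28 R$)
$N{\left(y{\left(-32 \right)} \right)} - T = \left(-652 + 28 \cdot 207\right) - -1473743 = \left(-652 + 5796\right) + 1473743 = 5144 + 1473743 = 1478887$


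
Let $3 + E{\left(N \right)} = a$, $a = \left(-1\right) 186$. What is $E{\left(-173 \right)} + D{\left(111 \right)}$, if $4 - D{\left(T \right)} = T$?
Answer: $-296$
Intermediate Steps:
$D{\left(T \right)} = 4 - T$
$a = -186$
$E{\left(N \right)} = -189$ ($E{\left(N \right)} = -3 - 186 = -189$)
$E{\left(-173 \right)} + D{\left(111 \right)} = -189 + \left(4 - 111\right) = -189 - 107 = -296$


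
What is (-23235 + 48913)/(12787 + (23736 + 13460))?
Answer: 25678/49983 ≈ 0.51373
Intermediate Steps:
(-23235 + 48913)/(12787 + (23736 + 13460)) = 25678/(12787 + 37196) = 25678/49983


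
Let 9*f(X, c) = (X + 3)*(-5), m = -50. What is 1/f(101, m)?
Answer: -9/520 ≈ -0.017308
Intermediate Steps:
f(X, c) = -5/3 - 5*X/9 (f(X, c) = ((X + 3)*(-5))/9 = ((3 + X)*(-5))/9 = (-15 - 5*X)/9 = -5/3 - 5*X/9)
1/f(101, m) = 1/(-5/3 - 5/9*101) = 1/(-5/3 - 505/9) = 1/(-520/9) = -9/520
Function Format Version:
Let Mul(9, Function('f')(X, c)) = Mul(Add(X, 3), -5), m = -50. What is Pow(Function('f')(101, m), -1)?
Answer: Rational(-9, 520) ≈ -0.017308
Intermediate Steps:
Function('f')(X, c) = Add(Rational(-5, 3), Mul(Rational(-5, 9), X)) (Function('f')(X, c) = Mul(Rational(1, 9), Mul(Add(X, 3), -5)) = Mul(Rational(1, 9), Mul(Add(3, X), -5)) = Mul(Rational(1, 9), Add(-15, Mul(-5, X))) = Add(Rational(-5, 3), Mul(Rational(-5, 9), X)))
Pow(Function('f')(101, m), -1) = Pow(Add(Rational(-5, 3), Mul(Rational(-5, 9), 101)), -1) = Pow(Add(Rational(-5, 3), Rational(-505, 9)), -1) = Pow(Rational(-520, 9), -1) = Rational(-9, 520)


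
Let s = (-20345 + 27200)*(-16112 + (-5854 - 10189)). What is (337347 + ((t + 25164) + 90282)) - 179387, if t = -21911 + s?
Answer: -220171030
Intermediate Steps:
s = -220422525 (s = 6855*(-16112 - 16043) = 6855*(-32155) = -220422525)
t = -220444436 (t = -21911 - 220422525 = -220444436)
(337347 + ((t + 25164) + 90282)) - 179387 = (337347 + ((-220444436 + 25164) + 90282)) - 179387 = (337347 + (-220419272 + 90282)) - 179387 = (337347 - 220328990) - 179387 = -219991643 - 179387 = -220171030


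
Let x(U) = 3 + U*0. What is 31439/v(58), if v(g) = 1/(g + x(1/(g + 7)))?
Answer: 1917779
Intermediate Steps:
x(U) = 3 (x(U) = 3 + 0 = 3)
v(g) = 1/(3 + g) (v(g) = 1/(g + 3) = 1/(3 + g))
31439/v(58) = 31439/(1/(3 + 58)) = 31439/(1/61) = 31439*61 = 1917779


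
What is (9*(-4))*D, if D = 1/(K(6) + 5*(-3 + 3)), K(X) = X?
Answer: -6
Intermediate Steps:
D = 1/6 (D = 1/(6 + 5*(-3 + 3)) = 1/(6 + 5*0) = 1/(6 + 0) = 1/6 ≈ 0.16667)
(9*(-4))*D = (9*(-4))*(1/6) = -36*1/6 = -6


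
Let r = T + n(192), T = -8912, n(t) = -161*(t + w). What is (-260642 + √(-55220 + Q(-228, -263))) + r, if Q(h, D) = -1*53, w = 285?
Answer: -346351 + I*√55273 ≈ -3.4635e+5 + 235.1*I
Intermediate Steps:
Q(h, D) = -53
n(t) = -45885 - 161*t (n(t) = -161*(t + 285) = -161*(285 + t) = -45885 - 161*t)
r = -85709 (r = -8912 + (-45885 - 161*192) = -8912 + (-45885 - 30912) = -8912 - 76797 = -85709)
(-260642 + √(-55220 + Q(-228, -263))) + r = (-260642 + √(-55220 - 53)) - 85709 = (-260642 + √(-55273)) - 85709 = (-260642 + I*√55273) - 85709 = -346351 + I*√55273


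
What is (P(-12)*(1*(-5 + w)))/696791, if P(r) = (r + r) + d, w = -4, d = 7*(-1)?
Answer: 279/696791 ≈ 0.00040041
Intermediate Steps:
d = -7
P(r) = -7 + 2*r (P(r) = (r + r) - 7 = 2*r - 7 = -7 + 2*r)
(P(-12)*(1*(-5 + w)))/696791 = ((-7 + 2*(-12))*(1*(-5 - 4)))/696791 = ((-7 - 24)*(1*(-9)))*(1/696791) = -31*(-9)*(1/696791) = 279*(1/696791) = 279/696791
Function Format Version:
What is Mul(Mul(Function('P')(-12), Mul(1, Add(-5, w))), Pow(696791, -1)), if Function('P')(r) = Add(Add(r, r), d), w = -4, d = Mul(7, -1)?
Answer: Rational(279, 696791) ≈ 0.00040041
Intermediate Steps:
d = -7
Function('P')(r) = Add(-7, Mul(2, r)) (Function('P')(r) = Add(Add(r, r), -7) = Add(Mul(2, r), -7) = Add(-7, Mul(2, r)))
Mul(Mul(Function('P')(-12), Mul(1, Add(-5, w))), Pow(696791, -1)) = Mul(Mul(Add(-7, Mul(2, -12)), Mul(1, Add(-5, -4))), Pow(696791, -1)) = Mul(Mul(Add(-7, -24), Mul(1, -9)), Rational(1, 696791)) = Mul(Mul(-31, -9), Rational(1, 696791)) = Mul(279, Rational(1, 696791)) = Rational(279, 696791)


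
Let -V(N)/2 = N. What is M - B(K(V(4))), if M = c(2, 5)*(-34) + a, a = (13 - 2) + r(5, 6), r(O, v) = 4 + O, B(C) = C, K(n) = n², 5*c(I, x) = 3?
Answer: -322/5 ≈ -64.400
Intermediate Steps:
c(I, x) = ⅗ (c(I, x) = (⅕)*3 = ⅗)
V(N) = -2*N
a = 20 (a = (13 - 2) + (4 + 5) = 11 + 9 = 20)
M = -⅖ (M = (⅗)*(-34) + 20 = -102/5 + 20 = -⅖ ≈ -0.40000)
M - B(K(V(4))) = -⅖ - (-2*4)² = -⅖ - 1*(-8)² = -⅖ - 1*64 = -⅖ - 64 = -322/5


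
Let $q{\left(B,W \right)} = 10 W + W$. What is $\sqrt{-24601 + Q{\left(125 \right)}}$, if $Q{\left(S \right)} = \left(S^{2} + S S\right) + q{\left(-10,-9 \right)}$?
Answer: $5 \sqrt{262} \approx 80.932$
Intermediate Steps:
$q{\left(B,W \right)} = 11 W$
$Q{\left(S \right)} = -99 + 2 S^{2}$ ($Q{\left(S \right)} = \left(S^{2} + S S\right) + 11 \left(-9\right) = \left(S^{2} + S^{2}\right) - 99 = 2 S^{2} - 99 = -99 + 2 S^{2}$)
$\sqrt{-24601 + Q{\left(125 \right)}} = \sqrt{-24601 - \left(99 - 2 \cdot 125^{2}\right)} = \sqrt{-24601 + \left(-99 + 2 \cdot 15625\right)} = \sqrt{-24601 + \left(-99 + 31250\right)} = \sqrt{-24601 + 31151} = \sqrt{6550} = 5 \sqrt{262}$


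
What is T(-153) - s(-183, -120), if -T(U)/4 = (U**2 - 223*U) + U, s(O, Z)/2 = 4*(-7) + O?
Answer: -229078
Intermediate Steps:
s(O, Z) = -56 + 2*O (s(O, Z) = 2*(4*(-7) + O) = 2*(-28 + O) = -56 + 2*O)
T(U) = -4*U**2 + 888*U (T(U) = -4*((U**2 - 223*U) + U) = -4*(U**2 - 222*U) = -4*U**2 + 888*U)
T(-153) - s(-183, -120) = 4*(-153)*(222 - 1*(-153)) - (-56 + 2*(-183)) = 4*(-153)*(222 + 153) - (-56 - 366) = 4*(-153)*375 - 1*(-422) = -229500 + 422 = -229078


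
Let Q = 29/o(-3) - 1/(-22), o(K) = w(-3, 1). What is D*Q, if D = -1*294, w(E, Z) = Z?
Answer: -93933/11 ≈ -8539.4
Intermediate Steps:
o(K) = 1
D = -294
Q = 639/22 (Q = 29/1 - 1/(-22) = 29*1 - 1*(-1/22) = 29 + 1/22 = 639/22 ≈ 29.045)
D*Q = -294*639/22 = -93933/11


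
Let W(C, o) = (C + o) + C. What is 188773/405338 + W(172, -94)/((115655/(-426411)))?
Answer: -8637662587637/9375873278 ≈ -921.26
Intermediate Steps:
W(C, o) = o + 2*C
188773/405338 + W(172, -94)/((115655/(-426411))) = 188773/405338 + (-94 + 2*172)/((115655/(-426411))) = 188773*(1/405338) + (-94 + 344)/((115655*(-1/426411))) = 188773/405338 + 250/(-115655/426411) = 188773/405338 + 250*(-426411/115655) = 188773/405338 - 21320550/23131 = -8637662587637/9375873278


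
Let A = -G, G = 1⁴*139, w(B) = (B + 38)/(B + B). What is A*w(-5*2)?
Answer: 973/5 ≈ 194.60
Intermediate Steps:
w(B) = (38 + B)/(2*B) (w(B) = (38 + B)/((2*B)) = (38 + B)*(1/(2*B)) = (38 + B)/(2*B))
G = 139 (G = 1*139 = 139)
A = -139 (A = -1*139 = -139)
A*w(-5*2) = -139*(38 - 5*2)/(2*((-5*2))) = -139*(38 - 10)/(2*(-10)) = -139*(-1)*28/(2*10) = -139*(-7/5) = 973/5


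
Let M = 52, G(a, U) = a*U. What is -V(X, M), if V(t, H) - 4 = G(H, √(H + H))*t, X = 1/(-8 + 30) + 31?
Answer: -4 - 35516*√26/11 ≈ -16467.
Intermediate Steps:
G(a, U) = U*a
X = 683/22 (X = 1/22 + 31 = 683/22 ≈ 31.045)
V(t, H) = 4 + t*√2*H^(3/2) (V(t, H) = 4 + (√(H + H)*H)*t = 4 + (√(2*H)*H)*t = 4 + ((√2*√H)*H)*t = 4 + (√2*H^(3/2))*t = 4 + t*√2*H^(3/2))
-V(X, M) = -(4 + 683*√2*52^(3/2)/22) = -(4 + 683*√2*(104*√13)/22) = -(4 + 35516*√26/11) = -4 - 35516*√26/11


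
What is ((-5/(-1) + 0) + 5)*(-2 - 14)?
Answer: -160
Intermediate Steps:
((-5/(-1) + 0) + 5)*(-2 - 14) = ((-5*(-1) + 0) + 5)*(-16) = ((5 + 0) + 5)*(-16) = (5 + 5)*(-16) = 10*(-16) = -160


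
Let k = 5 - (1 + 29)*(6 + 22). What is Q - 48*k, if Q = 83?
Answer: 40163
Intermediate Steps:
k = -835 (k = 5 - 30*28 = 5 - 1*840 = 5 - 840 = -835)
Q - 48*k = 83 - 48*(-835) = 83 + 40080 = 40163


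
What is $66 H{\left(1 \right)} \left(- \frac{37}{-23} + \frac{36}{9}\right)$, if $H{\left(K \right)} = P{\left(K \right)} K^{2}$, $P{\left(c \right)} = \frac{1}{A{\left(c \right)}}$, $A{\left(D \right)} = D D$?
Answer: $\frac{8514}{23} \approx 370.17$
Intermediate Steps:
$A{\left(D \right)} = D^{2}$
$P{\left(c \right)} = \frac{1}{c^{2}}$
$H{\left(K \right)} = 1$ ($H{\left(K \right)} = \frac{K^{2}}{K^{2}} = 1$)
$66 H{\left(1 \right)} \left(- \frac{37}{-23} + \frac{36}{9}\right) = 66 \cdot 1 \left(- \frac{37}{-23} + \frac{36}{9}\right) = 66 \left(\left(-37\right) \left(- \frac{1}{23}\right) + 36 \cdot \frac{1}{9}\right) = 66 \left(\frac{37}{23} + 4\right) = 66 \cdot \frac{129}{23} = \frac{8514}{23}$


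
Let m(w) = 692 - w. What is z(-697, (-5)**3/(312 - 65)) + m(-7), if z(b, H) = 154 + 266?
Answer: 1119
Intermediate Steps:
z(b, H) = 420
z(-697, (-5)**3/(312 - 65)) + m(-7) = 420 + (692 - 1*(-7)) = 420 + (692 + 7) = 420 + 699 = 1119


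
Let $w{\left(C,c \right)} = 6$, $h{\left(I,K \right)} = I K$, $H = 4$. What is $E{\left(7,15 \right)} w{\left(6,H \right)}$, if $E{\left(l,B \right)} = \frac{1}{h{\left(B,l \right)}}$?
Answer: $\frac{2}{35} \approx 0.057143$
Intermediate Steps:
$E{\left(l,B \right)} = \frac{1}{B l}$
$E{\left(7,15 \right)} w{\left(6,H \right)} = \frac{1}{15 \cdot 7} \cdot 6 = \frac{1}{15} \cdot \frac{1}{7} \cdot 6 = \frac{1}{105} \cdot 6 = \frac{2}{35}$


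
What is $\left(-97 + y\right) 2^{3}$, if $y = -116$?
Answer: $-1704$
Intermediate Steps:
$\left(-97 + y\right) 2^{3} = \left(-97 - 116\right) 2^{3} = \left(-213\right) 8 = -1704$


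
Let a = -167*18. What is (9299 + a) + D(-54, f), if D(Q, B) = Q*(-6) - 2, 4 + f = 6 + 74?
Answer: 6615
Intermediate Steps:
a = -3006
f = 76 (f = -4 + (6 + 74) = -4 + 80 = 76)
D(Q, B) = -2 - 6*Q (D(Q, B) = -6*Q - 2 = -2 - 6*Q)
(9299 + a) + D(-54, f) = (9299 - 3006) + (-2 - 6*(-54)) = 6293 + (-2 + 324) = 6293 + 322 = 6615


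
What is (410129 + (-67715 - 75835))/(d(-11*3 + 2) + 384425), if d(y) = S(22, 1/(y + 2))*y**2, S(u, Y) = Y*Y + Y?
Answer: 224192939/323274517 ≈ 0.69351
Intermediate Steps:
S(u, Y) = Y + Y**2 (S(u, Y) = Y**2 + Y = Y + Y**2)
d(y) = y**2*(1 + 1/(2 + y))/(2 + y) (d(y) = ((1 + 1/(y + 2))/(y + 2))*y**2 = ((1 + 1/(2 + y))/(2 + y))*y**2 = y**2*(1 + 1/(2 + y))/(2 + y))
(410129 + (-67715 - 75835))/(d(-11*3 + 2) + 384425) = (410129 + (-67715 - 75835))/((-11*3 + 2)**2*(3 + (-11*3 + 2))/(2 + (-11*3 + 2))**2 + 384425) = (410129 - 143550)/((-33 + 2)**2*(3 + (-33 + 2))/(2 + (-33 + 2))**2 + 384425) = 266579/((-31)**2*(3 - 31)/(2 - 31)**2 + 384425) = 266579/(961*(-28)/(-29)**2 + 384425) = 266579/(961*(1/841)*(-28) + 384425) = 266579/(-26908/841 + 384425) = 266579/(323274517/841) = 266579*(841/323274517) = 224192939/323274517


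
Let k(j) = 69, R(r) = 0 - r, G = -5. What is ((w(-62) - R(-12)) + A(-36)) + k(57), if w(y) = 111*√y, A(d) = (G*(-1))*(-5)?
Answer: 32 + 111*I*√62 ≈ 32.0 + 874.01*I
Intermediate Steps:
R(r) = -r
A(d) = -25 (A(d) = -5*(-1)*(-5) = 5*(-5) = -25)
((w(-62) - R(-12)) + A(-36)) + k(57) = ((111*√(-62) - (-1)*(-12)) - 25) + 69 = ((111*(I*√62) - 1*12) - 25) + 69 = ((111*I*√62 - 12) - 25) + 69 = ((-12 + 111*I*√62) - 25) + 69 = (-37 + 111*I*√62) + 69 = 32 + 111*I*√62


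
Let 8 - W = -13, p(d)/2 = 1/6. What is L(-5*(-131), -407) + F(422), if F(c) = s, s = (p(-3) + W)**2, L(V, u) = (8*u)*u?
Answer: 11930824/9 ≈ 1.3256e+6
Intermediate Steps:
p(d) = 1/3 (p(d) = 2/6 = 2*(1/6) = 1/3)
W = 21 (W = 8 - 1*(-13) = 8 + 13 = 21)
L(V, u) = 8*u**2
s = 4096/9 (s = (1/3 + 21)**2 = (64/3)**2 = 4096/9 ≈ 455.11)
F(c) = 4096/9
L(-5*(-131), -407) + F(422) = 8*(-407)**2 + 4096/9 = 8*165649 + 4096/9 = 1325192 + 4096/9 = 11930824/9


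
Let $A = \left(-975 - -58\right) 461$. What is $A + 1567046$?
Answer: $1144309$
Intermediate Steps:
$A = -422737$ ($A = \left(-975 + 58\right) 461 = \left(-917\right) 461 = -422737$)
$A + 1567046 = -422737 + 1567046 = 1144309$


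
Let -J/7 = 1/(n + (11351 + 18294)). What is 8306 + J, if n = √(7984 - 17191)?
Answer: 663600475407/79894112 + 21*I*√1023/878835232 ≈ 8306.0 + 7.6427e-7*I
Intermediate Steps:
n = 3*I*√1023 (n = √(-9207) = 3*I*√1023 ≈ 95.953*I)
J = -7/(29645 + 3*I*√1023) (J = -7/(3*I*√1023 + (11351 + 18294)) = -7/(3*I*√1023 + 29645) = -7/(29645 + 3*I*√1023) ≈ -0.00023612 + 7.6427e-7*I)
8306 + J = 8306 + (-18865/79894112 + 21*I*√1023/878835232) = 663600475407/79894112 + 21*I*√1023/878835232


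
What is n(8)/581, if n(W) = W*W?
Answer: 64/581 ≈ 0.11015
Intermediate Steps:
n(W) = W²
n(8)/581 = 8²/581 = 64*(1/581) = 64/581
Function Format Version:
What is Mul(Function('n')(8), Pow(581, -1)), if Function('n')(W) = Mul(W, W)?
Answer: Rational(64, 581) ≈ 0.11015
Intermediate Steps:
Function('n')(W) = Pow(W, 2)
Mul(Function('n')(8), Pow(581, -1)) = Mul(Pow(8, 2), Pow(581, -1)) = Mul(64, Rational(1, 581)) = Rational(64, 581)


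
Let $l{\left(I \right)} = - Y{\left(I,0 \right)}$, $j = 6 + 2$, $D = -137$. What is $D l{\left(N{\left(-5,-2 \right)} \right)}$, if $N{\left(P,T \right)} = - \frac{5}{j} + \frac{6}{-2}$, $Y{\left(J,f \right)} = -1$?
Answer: $-137$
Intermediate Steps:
$j = 8$
$N{\left(P,T \right)} = - \frac{29}{8}$ ($N{\left(P,T \right)} = - \frac{5}{8} + \frac{6}{-2} = \left(-5\right) \frac{1}{8} + 6 \left(- \frac{1}{2}\right) = - \frac{5}{8} - 3 = - \frac{29}{8}$)
$l{\left(I \right)} = 1$ ($l{\left(I \right)} = \left(-1\right) \left(-1\right) = 1$)
$D l{\left(N{\left(-5,-2 \right)} \right)} = \left(-137\right) 1 = -137$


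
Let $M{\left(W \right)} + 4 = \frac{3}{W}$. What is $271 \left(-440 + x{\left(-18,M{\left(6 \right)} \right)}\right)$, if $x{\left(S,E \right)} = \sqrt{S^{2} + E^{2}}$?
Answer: $-119240 + \frac{271 \sqrt{1345}}{2} \approx -1.1427 \cdot 10^{5}$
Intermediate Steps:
$M{\left(W \right)} = -4 + \frac{3}{W}$
$x{\left(S,E \right)} = \sqrt{E^{2} + S^{2}}$
$271 \left(-440 + x{\left(-18,M{\left(6 \right)} \right)}\right) = 271 \left(-440 + \sqrt{\left(-4 + \frac{3}{6}\right)^{2} + \left(-18\right)^{2}}\right) = 271 \left(-440 + \sqrt{\left(-4 + 3 \cdot \frac{1}{6}\right)^{2} + 324}\right) = 271 \left(-440 + \sqrt{\left(-4 + \frac{1}{2}\right)^{2} + 324}\right) = 271 \left(-440 + \sqrt{\left(- \frac{7}{2}\right)^{2} + 324}\right) = 271 \left(-440 + \sqrt{\frac{49}{4} + 324}\right) = 271 \left(-440 + \sqrt{\frac{1345}{4}}\right) = 271 \left(-440 + \frac{\sqrt{1345}}{2}\right) = -119240 + \frac{271 \sqrt{1345}}{2}$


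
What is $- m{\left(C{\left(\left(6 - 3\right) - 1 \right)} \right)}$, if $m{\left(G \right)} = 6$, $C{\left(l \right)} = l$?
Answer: $-6$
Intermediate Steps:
$- m{\left(C{\left(\left(6 - 3\right) - 1 \right)} \right)} = \left(-1\right) 6 = -6$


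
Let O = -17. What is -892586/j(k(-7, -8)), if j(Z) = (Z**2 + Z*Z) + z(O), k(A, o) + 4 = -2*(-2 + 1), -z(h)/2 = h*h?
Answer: 446293/285 ≈ 1565.9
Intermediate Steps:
z(h) = -2*h**2 (z(h) = -2*h*h = -2*h**2)
k(A, o) = -2 (k(A, o) = -4 - 2*(-2 + 1) = -4 - 2*(-1) = -4 + 2 = -2)
j(Z) = -578 + 2*Z**2 (j(Z) = (Z**2 + Z*Z) - 2*(-17)**2 = (Z**2 + Z**2) - 2*289 = 2*Z**2 - 578 = -578 + 2*Z**2)
-892586/j(k(-7, -8)) = -892586/(-578 + 2*(-2)**2) = -892586/(-578 + 2*4) = -892586/(-578 + 8) = -892586/(-570) = -892586*(-1/570) = 446293/285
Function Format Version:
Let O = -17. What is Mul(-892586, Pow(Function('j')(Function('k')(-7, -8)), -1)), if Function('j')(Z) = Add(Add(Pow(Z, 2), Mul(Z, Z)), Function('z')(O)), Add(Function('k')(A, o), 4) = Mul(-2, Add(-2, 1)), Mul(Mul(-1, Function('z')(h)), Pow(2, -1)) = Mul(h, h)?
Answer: Rational(446293, 285) ≈ 1565.9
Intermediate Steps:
Function('z')(h) = Mul(-2, Pow(h, 2)) (Function('z')(h) = Mul(-2, Mul(h, h)) = Mul(-2, Pow(h, 2)))
Function('k')(A, o) = -2 (Function('k')(A, o) = Add(-4, Mul(-2, Add(-2, 1))) = Add(-4, Mul(-2, -1)) = Add(-4, 2) = -2)
Function('j')(Z) = Add(-578, Mul(2, Pow(Z, 2))) (Function('j')(Z) = Add(Add(Pow(Z, 2), Mul(Z, Z)), Mul(-2, Pow(-17, 2))) = Add(Add(Pow(Z, 2), Pow(Z, 2)), Mul(-2, 289)) = Add(Mul(2, Pow(Z, 2)), -578) = Add(-578, Mul(2, Pow(Z, 2))))
Mul(-892586, Pow(Function('j')(Function('k')(-7, -8)), -1)) = Mul(-892586, Pow(Add(-578, Mul(2, Pow(-2, 2))), -1)) = Mul(-892586, Pow(Add(-578, Mul(2, 4)), -1)) = Mul(-892586, Pow(Add(-578, 8), -1)) = Mul(-892586, Pow(-570, -1)) = Mul(-892586, Rational(-1, 570)) = Rational(446293, 285)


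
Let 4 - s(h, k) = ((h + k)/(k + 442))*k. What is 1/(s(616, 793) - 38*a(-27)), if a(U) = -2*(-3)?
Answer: -95/107229 ≈ -0.00088595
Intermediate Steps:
a(U) = 6
s(h, k) = 4 - k*(h + k)/(442 + k) (s(h, k) = 4 - (h + k)/(k + 442)*k = 4 - (h + k)/(442 + k)*k = 4 - k*(h + k)/(442 + k))
1/(s(616, 793) - 38*a(-27)) = 1/((1768 - 1*793**2 + 4*793 - 1*616*793)/(442 + 793) - 38*6) = 1/((1768 - 1*628849 + 3172 - 488488)/1235 - 228) = 1/((1768 - 628849 + 3172 - 488488)/1235 - 228) = 1/((1/1235)*(-1112397) - 228) = 1/(-85569/95 - 228) = 1/(-107229/95) = -95/107229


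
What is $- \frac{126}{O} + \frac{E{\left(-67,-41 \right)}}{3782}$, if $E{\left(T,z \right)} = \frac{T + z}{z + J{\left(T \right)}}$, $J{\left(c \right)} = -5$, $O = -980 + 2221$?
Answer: $- \frac{5446611}{53974813} \approx -0.10091$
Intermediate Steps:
$O = 1241$
$E{\left(T,z \right)} = \frac{T + z}{-5 + z}$ ($E{\left(T,z \right)} = \frac{T + z}{z - 5} = \frac{T + z}{-5 + z}$)
$- \frac{126}{O} + \frac{E{\left(-67,-41 \right)}}{3782} = - \frac{126}{1241} + \frac{\frac{1}{-5 - 41} \left(-67 - 41\right)}{3782} = \left(-126\right) \frac{1}{1241} + \frac{1}{-46} \left(-108\right) \frac{1}{3782} = - \frac{126}{1241} + \left(- \frac{1}{46}\right) \left(-108\right) \frac{1}{3782} = - \frac{126}{1241} + \frac{54}{23} \cdot \frac{1}{3782} = - \frac{126}{1241} + \frac{27}{43493} = - \frac{5446611}{53974813}$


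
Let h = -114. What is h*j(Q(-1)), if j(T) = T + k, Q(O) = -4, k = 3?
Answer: 114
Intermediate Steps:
j(T) = 3 + T (j(T) = T + 3 = 3 + T)
h*j(Q(-1)) = -114*(3 - 4) = -114*(-1) = 114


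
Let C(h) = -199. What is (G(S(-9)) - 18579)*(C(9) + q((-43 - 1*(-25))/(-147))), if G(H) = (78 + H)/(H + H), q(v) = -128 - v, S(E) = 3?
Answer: 595172799/98 ≈ 6.0732e+6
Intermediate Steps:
G(H) = (78 + H)/(2*H) (G(H) = (78 + H)/((2*H)) = (78 + H)*(1/(2*H)) = (78 + H)/(2*H))
(G(S(-9)) - 18579)*(C(9) + q((-43 - 1*(-25))/(-147))) = ((½)*(78 + 3)/3 - 18579)*(-199 + (-128 - (-43 - 1*(-25))/(-147))) = ((½)*(⅓)*81 - 18579)*(-199 + (-128 - (-43 + 25)*(-1)/147)) = (27/2 - 18579)*(-199 + (-128 - (-18)*(-1)/147)) = -37131*(-199 + (-128 - 1*6/49))/2 = -37131*(-199 + (-128 - 6/49))/2 = -37131*(-199 - 6278/49)/2 = -37131/2*(-16029/49) = 595172799/98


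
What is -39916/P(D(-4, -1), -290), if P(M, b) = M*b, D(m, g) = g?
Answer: -19958/145 ≈ -137.64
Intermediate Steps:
-39916/P(D(-4, -1), -290) = -39916/((-1*(-290))) = -39916/290 = -39916*1/290 = -19958/145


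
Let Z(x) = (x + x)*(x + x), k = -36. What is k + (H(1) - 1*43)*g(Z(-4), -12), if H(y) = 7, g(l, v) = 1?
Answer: -72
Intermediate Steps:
Z(x) = 4*x² (Z(x) = (2*x)*(2*x) = 4*x²)
k + (H(1) - 1*43)*g(Z(-4), -12) = -36 + (7 - 1*43)*1 = -36 + (7 - 43)*1 = -36 - 36*1 = -36 - 36 = -72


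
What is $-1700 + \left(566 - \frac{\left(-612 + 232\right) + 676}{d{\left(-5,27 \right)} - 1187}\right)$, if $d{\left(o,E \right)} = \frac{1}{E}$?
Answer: $- \frac{4541805}{4006} \approx -1133.8$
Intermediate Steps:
$-1700 + \left(566 - \frac{\left(-612 + 232\right) + 676}{d{\left(-5,27 \right)} - 1187}\right) = -1700 + \left(566 - \frac{\left(-612 + 232\right) + 676}{\frac{1}{27} - 1187}\right) = -1700 + \left(566 - \frac{-380 + 676}{\frac{1}{27} - 1187}\right) = -1700 + \left(566 - \frac{296}{- \frac{32048}{27}}\right) = -1700 + \left(566 - 296 \left(- \frac{27}{32048}\right)\right) = -1700 + \left(566 - - \frac{999}{4006}\right) = -1700 + \left(566 + \frac{999}{4006}\right) = -1700 + \frac{2268395}{4006} = - \frac{4541805}{4006}$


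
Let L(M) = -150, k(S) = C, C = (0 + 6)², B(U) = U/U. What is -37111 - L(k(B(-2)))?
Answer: -36961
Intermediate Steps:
B(U) = 1
C = 36 (C = 6² = 36)
k(S) = 36
-37111 - L(k(B(-2))) = -37111 - 1*(-150) = -37111 + 150 = -36961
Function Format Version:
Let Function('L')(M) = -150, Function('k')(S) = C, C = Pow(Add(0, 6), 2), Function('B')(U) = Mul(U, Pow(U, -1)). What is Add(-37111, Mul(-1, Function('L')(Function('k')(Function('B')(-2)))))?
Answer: -36961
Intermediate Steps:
Function('B')(U) = 1
C = 36 (C = Pow(6, 2) = 36)
Function('k')(S) = 36
Add(-37111, Mul(-1, Function('L')(Function('k')(Function('B')(-2))))) = Add(-37111, Mul(-1, -150)) = Add(-37111, 150) = -36961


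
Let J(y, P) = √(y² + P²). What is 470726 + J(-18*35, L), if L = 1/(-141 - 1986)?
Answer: 470726 + √1795626800101/2127 ≈ 4.7136e+5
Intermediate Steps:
L = -1/2127 (L = 1/(-2127) = -1/2127 ≈ -0.00047015)
J(y, P) = √(P² + y²)
470726 + J(-18*35, L) = 470726 + √((-1/2127)² + (-18*35)²) = 470726 + √(1/4524129 + (-630)²) = 470726 + √(1/4524129 + 396900) = 470726 + √(1795626800101/4524129) = 470726 + √1795626800101/2127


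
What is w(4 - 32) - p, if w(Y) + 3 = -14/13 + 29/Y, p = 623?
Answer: -228633/364 ≈ -628.11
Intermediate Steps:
w(Y) = -53/13 + 29/Y (w(Y) = -3 + (-14/13 + 29/Y) = -53/13 + 29/Y)
w(4 - 32) - p = (-53/13 + 29/(4 - 32)) - 1*623 = (-53/13 + 29/(-28)) - 623 = (-53/13 + 29*(-1/28)) - 623 = (-53/13 - 29/28) - 623 = -1861/364 - 623 = -228633/364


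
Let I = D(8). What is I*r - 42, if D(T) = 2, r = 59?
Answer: 76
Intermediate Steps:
I = 2
I*r - 42 = 2*59 - 42 = 118 - 42 = 76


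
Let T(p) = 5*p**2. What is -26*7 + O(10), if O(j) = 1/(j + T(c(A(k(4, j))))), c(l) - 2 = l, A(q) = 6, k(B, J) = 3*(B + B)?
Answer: -60059/330 ≈ -182.00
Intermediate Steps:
k(B, J) = 6*B (k(B, J) = 3*(2*B) = 6*B)
c(l) = 2 + l
O(j) = 1/(320 + j) (O(j) = 1/(j + 5*(2 + 6)**2) = 1/(j + 5*8**2) = 1/(j + 5*64) = 1/(j + 320) = 1/(320 + j))
-26*7 + O(10) = -26*7 + 1/(320 + 10) = -182 + 1/330 = -60059/330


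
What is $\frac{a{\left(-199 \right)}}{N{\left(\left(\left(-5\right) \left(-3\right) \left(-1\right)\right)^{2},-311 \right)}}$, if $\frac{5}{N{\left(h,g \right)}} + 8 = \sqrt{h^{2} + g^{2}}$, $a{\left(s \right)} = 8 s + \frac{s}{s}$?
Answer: $\frac{12728}{5} - \frac{1591 \sqrt{147346}}{5} \approx -1.196 \cdot 10^{5}$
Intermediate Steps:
$a{\left(s \right)} = 1 + 8 s$ ($a{\left(s \right)} = 8 s + 1 = 1 + 8 s$)
$N{\left(h,g \right)} = \frac{5}{-8 + \sqrt{g^{2} + h^{2}}}$ ($N{\left(h,g \right)} = \frac{5}{-8 + \sqrt{h^{2} + g^{2}}} = \frac{5}{-8 + \sqrt{g^{2} + h^{2}}}$)
$\frac{a{\left(-199 \right)}}{N{\left(\left(\left(-5\right) \left(-3\right) \left(-1\right)\right)^{2},-311 \right)}} = \frac{1 + 8 \left(-199\right)}{5 \frac{1}{-8 + \sqrt{\left(-311\right)^{2} + \left(\left(\left(-5\right) \left(-3\right) \left(-1\right)\right)^{2}\right)^{2}}}} = \frac{1 - 1592}{5 \frac{1}{-8 + \sqrt{96721 + \left(\left(15 \left(-1\right)\right)^{2}\right)^{2}}}} = - \frac{1591}{5 \frac{1}{-8 + \sqrt{96721 + \left(\left(-15\right)^{2}\right)^{2}}}} = - \frac{1591}{5 \frac{1}{-8 + \sqrt{96721 + 225^{2}}}} = - \frac{1591}{5 \frac{1}{-8 + \sqrt{96721 + 50625}}} = - \frac{1591}{5 \frac{1}{-8 + \sqrt{147346}}} = - 1591 \left(- \frac{8}{5} + \frac{\sqrt{147346}}{5}\right) = \frac{12728}{5} - \frac{1591 \sqrt{147346}}{5}$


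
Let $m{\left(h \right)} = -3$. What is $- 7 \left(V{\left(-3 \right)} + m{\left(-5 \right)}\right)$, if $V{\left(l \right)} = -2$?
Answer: $35$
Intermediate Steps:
$- 7 \left(V{\left(-3 \right)} + m{\left(-5 \right)}\right) = - 7 \left(-2 - 3\right) = \left(-7\right) \left(-5\right) = 35$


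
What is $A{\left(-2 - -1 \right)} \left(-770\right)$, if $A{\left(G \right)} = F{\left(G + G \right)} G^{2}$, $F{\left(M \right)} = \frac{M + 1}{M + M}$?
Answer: $- \frac{385}{2} \approx -192.5$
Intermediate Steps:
$F{\left(M \right)} = \frac{1 + M}{2 M}$
$A{\left(G \right)} = \frac{G \left(1 + 2 G\right)}{4}$ ($A{\left(G \right)} = \frac{1 + \left(G + G\right)}{2 \left(G + G\right)} G^{2} = \frac{1 + 2 G}{2 \cdot 2 G} G^{2} = \frac{\frac{1}{2 G} \left(1 + 2 G\right)}{2} G^{2} = \frac{1 + 2 G}{4 G} G^{2} = \frac{G \left(1 + 2 G\right)}{4}$)
$A{\left(-2 - -1 \right)} \left(-770\right) = \frac{\left(-2 - -1\right) \left(1 + 2 \left(-2 - -1\right)\right)}{4} \left(-770\right) = \frac{\left(-2 + 1\right) \left(1 + 2 \left(-2 + 1\right)\right)}{4} \left(-770\right) = \frac{1}{4} \left(-1\right) \left(1 + 2 \left(-1\right)\right) \left(-770\right) = \frac{1}{4} \left(-1\right) \left(1 - 2\right) \left(-770\right) = \frac{1}{4} \left(-1\right) \left(-1\right) \left(-770\right) = \frac{1}{4} \left(-770\right) = - \frac{385}{2}$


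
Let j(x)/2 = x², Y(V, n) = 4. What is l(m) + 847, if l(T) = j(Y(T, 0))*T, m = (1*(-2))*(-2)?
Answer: 975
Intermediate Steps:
j(x) = 2*x²
m = 4 (m = -2*(-2) = 4)
l(T) = 32*T (l(T) = (2*4²)*T = (2*16)*T = 32*T)
l(m) + 847 = 32*4 + 847 = 128 + 847 = 975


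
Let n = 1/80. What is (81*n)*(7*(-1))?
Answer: -567/80 ≈ -7.0875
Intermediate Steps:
n = 1/80 ≈ 0.012500
(81*n)*(7*(-1)) = (81*(1/80))*(7*(-1)) = (81/80)*(-7) = -567/80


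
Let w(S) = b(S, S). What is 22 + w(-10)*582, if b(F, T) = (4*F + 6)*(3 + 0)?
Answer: -59342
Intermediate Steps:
b(F, T) = 18 + 12*F (b(F, T) = (6 + 4*F)*3 = 18 + 12*F)
w(S) = 18 + 12*S
22 + w(-10)*582 = 22 + (18 + 12*(-10))*582 = 22 + (18 - 120)*582 = 22 - 102*582 = 22 - 59364 = -59342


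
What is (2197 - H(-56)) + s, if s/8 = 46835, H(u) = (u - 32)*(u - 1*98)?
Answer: 363325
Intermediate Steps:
H(u) = (-98 + u)*(-32 + u) (H(u) = (-32 + u)*(u - 98) = (-32 + u)*(-98 + u) = (-98 + u)*(-32 + u))
s = 374680 (s = 8*46835 = 374680)
(2197 - H(-56)) + s = (2197 - (3136 + (-56)² - 130*(-56))) + 374680 = (2197 - (3136 + 3136 + 7280)) + 374680 = (2197 - 1*13552) + 374680 = (2197 - 13552) + 374680 = -11355 + 374680 = 363325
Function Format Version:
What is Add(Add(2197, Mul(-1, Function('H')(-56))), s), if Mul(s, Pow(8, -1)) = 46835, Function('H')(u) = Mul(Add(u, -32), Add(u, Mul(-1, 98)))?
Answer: 363325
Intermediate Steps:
Function('H')(u) = Mul(Add(-98, u), Add(-32, u)) (Function('H')(u) = Mul(Add(-32, u), Add(u, -98)) = Mul(Add(-32, u), Add(-98, u)) = Mul(Add(-98, u), Add(-32, u)))
s = 374680 (s = Mul(8, 46835) = 374680)
Add(Add(2197, Mul(-1, Function('H')(-56))), s) = Add(Add(2197, Mul(-1, Add(3136, Pow(-56, 2), Mul(-130, -56)))), 374680) = Add(Add(2197, Mul(-1, Add(3136, 3136, 7280))), 374680) = Add(Add(2197, Mul(-1, 13552)), 374680) = Add(Add(2197, -13552), 374680) = Add(-11355, 374680) = 363325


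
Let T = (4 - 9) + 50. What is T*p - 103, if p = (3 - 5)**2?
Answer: 77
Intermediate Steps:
p = 4 (p = (-2)**2 = 4)
T = 45 (T = -5 + 50 = 45)
T*p - 103 = 45*4 - 103 = 180 - 103 = 77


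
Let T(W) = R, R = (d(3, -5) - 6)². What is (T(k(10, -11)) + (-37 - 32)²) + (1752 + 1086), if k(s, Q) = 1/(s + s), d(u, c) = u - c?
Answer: 7603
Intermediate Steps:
k(s, Q) = 1/(2*s)
R = 4 (R = ((3 - 1*(-5)) - 6)² = ((3 + 5) - 6)² = (8 - 6)² = 2² = 4)
T(W) = 4
(T(k(10, -11)) + (-37 - 32)²) + (1752 + 1086) = (4 + (-37 - 32)²) + (1752 + 1086) = (4 + (-69)²) + 2838 = (4 + 4761) + 2838 = 4765 + 2838 = 7603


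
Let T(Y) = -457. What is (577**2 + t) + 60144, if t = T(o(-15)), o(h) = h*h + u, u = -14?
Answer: 392616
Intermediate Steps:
o(h) = -14 + h**2 (o(h) = h*h - 14 = h**2 - 14 = -14 + h**2)
t = -457
(577**2 + t) + 60144 = (577**2 - 457) + 60144 = (332929 - 457) + 60144 = 332472 + 60144 = 392616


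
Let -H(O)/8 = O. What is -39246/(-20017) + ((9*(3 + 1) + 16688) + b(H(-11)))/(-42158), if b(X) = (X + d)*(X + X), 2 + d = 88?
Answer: 353383976/421938343 ≈ 0.83753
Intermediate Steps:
d = 86 (d = -2 + 88 = 86)
H(O) = -8*O
b(X) = 2*X*(86 + X) (b(X) = (X + 86)*(X + X) = (86 + X)*(2*X) = 2*X*(86 + X))
-39246/(-20017) + ((9*(3 + 1) + 16688) + b(H(-11)))/(-42158) = -39246/(-20017) + ((9*(3 + 1) + 16688) + 2*(-8*(-11))*(86 - 8*(-11)))/(-42158) = -39246*(-1/20017) + ((9*4 + 16688) + 2*88*(86 + 88))*(-1/42158) = 39246/20017 + ((36 + 16688) + 2*88*174)*(-1/42158) = 39246/20017 + (16724 + 30624)*(-1/42158) = 39246/20017 + 47348*(-1/42158) = 39246/20017 - 23674/21079 = 353383976/421938343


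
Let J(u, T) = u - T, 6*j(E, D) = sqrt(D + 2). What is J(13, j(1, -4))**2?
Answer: (78 - I*sqrt(2))**2/36 ≈ 168.94 - 6.1283*I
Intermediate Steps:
j(E, D) = sqrt(2 + D)/6 (j(E, D) = sqrt(D + 2)/6 = sqrt(2 + D)/6)
J(13, j(1, -4))**2 = (13 - sqrt(2 - 4)/6)**2 = (13 - sqrt(-2)/6)**2 = (13 - I*sqrt(2)/6)**2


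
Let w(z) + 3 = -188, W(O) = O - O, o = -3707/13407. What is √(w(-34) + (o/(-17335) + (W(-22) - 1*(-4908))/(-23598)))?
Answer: I*√1972330861947801034317190/101563320765 ≈ 13.828*I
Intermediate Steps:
o = -3707/13407 (o = -3707*1/13407 = -3707/13407 ≈ -0.27650)
W(O) = 0
w(z) = -191 (w(z) = -3 - 188 = -191)
√(w(-34) + (o/(-17335) + (W(-22) - 1*(-4908))/(-23598))) = √(-191 + (-3707/13407/(-17335) + (0 - 1*(-4908))/(-23598))) = √(-191 + (-3707/13407*(-1/17335) + (0 + 4908)*(-1/23598))) = √(-191 + (3707/232410345 + 4908*(-1/23598))) = √(-191 + (3707/232410345 - 818/3933)) = √(-191 - 63365694193/304689962295) = √(-58259148492538/304689962295) = I*√1972330861947801034317190/101563320765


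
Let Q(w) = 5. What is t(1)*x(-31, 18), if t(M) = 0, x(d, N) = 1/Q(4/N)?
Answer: 0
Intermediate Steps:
x(d, N) = ⅕ (x(d, N) = 1/5 = ⅕)
t(1)*x(-31, 18) = 0*(⅕) = 0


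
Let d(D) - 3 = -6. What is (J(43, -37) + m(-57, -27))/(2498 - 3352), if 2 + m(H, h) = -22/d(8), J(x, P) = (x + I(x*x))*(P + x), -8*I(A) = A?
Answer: 221/168 ≈ 1.3155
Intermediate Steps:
d(D) = -3 (d(D) = 3 - 6 = -3)
I(A) = -A/8
J(x, P) = (P + x)*(x - x²/8) (J(x, P) = (x - x*x/8)*(P + x) = (x - x²/8)*(P + x) = (P + x)*(x - x²/8))
m(H, h) = 16/3 (m(H, h) = -2 - 22/(-3) = -2 - 22*(-⅓) = -2 + 22/3 = 16/3)
(J(43, -37) + m(-57, -27))/(2498 - 3352) = ((⅛)*43*(-1*43² + 8*(-37) + 8*43 - 1*(-37)*43) + 16/3)/(2498 - 3352) = ((⅛)*43*(-1*1849 - 296 + 344 + 1591) + 16/3)/(-854) = ((⅛)*43*(-1849 - 296 + 344 + 1591) + 16/3)*(-1/854) = ((⅛)*43*(-210) + 16/3)*(-1/854) = (-4515/4 + 16/3)*(-1/854) = -13481/12*(-1/854) = 221/168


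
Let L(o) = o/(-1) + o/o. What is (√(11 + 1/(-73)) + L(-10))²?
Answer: (803 + √58546)²/5329 ≈ 204.91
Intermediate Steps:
L(o) = 1 - o (L(o) = o*(-1) + 1 = -o + 1 = 1 - o)
(√(11 + 1/(-73)) + L(-10))² = (√(11 + 1/(-73)) + (1 - 1*(-10)))² = (√(11 - 1/73) + (1 + 10))² = (√(802/73) + 11)² = (√58546/73 + 11)² = (11 + √58546/73)²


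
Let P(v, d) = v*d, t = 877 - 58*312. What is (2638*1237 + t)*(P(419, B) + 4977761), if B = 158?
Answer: 16372638326481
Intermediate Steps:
t = -17219 (t = 877 - 18096 = -17219)
P(v, d) = d*v
(2638*1237 + t)*(P(419, B) + 4977761) = (2638*1237 - 17219)*(158*419 + 4977761) = (3263206 - 17219)*(66202 + 4977761) = 3245987*5043963 = 16372638326481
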